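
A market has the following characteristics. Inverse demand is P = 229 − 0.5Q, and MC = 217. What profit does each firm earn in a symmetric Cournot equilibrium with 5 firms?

π_i = 8

Cournot with 5 identical firms: the symmetric best-response condition is 229 − 3q = 217. Each firm produces q = 4, total output Q = 20, price P = 219.
Each firm's profit = (219 − 217)·4 = 8.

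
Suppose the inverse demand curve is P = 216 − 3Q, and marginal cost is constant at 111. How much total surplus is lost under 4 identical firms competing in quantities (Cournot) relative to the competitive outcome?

DWL = 73.5

Under competition P = MC = 111, so Q = (216 − 111)/3 = 35.
In a 4-firm Cournot equilibrium, symmetry and the first-order condition give q = (216 − 111)/(15) = 7. So Q = 28 and P = 132.
DWL is the triangle between Q = 28 and Q = 35: ½·(35 − 28)·(132 − 111) = 73.5.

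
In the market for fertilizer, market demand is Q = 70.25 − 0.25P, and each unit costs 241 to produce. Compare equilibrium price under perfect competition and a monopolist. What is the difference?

Equilibrium price rises by 20

Inverting demand: P = 281 − 4Q.
Under competition P = MC = 241, so Q = (281 − 241)/4 = 10.
Monopoly sets MR = MC: 281 − 8Q = 241 ⇒ Q = 5, P = 281 − 4·5 = 261.
Change in equilibrium price: 261 − 241 = 20.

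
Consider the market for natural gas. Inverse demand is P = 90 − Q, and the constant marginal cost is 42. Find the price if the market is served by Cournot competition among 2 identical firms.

P = 58

With 2 symmetric Cournot firms, each firm's FOC gives 90 − 3q = 42, so q = 16, Q = 2·16 = 32, and P = 58.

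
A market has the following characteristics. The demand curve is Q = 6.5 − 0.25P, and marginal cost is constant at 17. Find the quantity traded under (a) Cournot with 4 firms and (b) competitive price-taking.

Cournot: Q = 1.8; Competition: Q = 2.25

Inverting demand: P = 26 − 4Q.
Cournot with 4 identical firms: the symmetric best-response condition is 26 − 20q = 17. Each firm produces q = 0.45, total output Q = 1.8, price P = 18.8.
Competitive firms price at marginal cost: P = 17, giving Q = 2.25.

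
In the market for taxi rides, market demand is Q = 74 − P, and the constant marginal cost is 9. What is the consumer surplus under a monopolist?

Inverting demand: P = 74 − Q.
A monopolist chooses Q where MR = MC. MR = 74 − 2Q; setting this equal to 9 gives Q = 32.5 and P = 41.5.
CS = ½·(74 − 41.5)·32.5 = 528.125.

CS = 528.125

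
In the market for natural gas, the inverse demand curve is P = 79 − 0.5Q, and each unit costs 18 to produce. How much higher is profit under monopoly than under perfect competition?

π rises by 1860.5

Competitive firms price at marginal cost: P = 18, giving Q = 122.
Profit = (18 − 18)·122 = 0.
A monopolist chooses Q where MR = MC. MR = 79 − Q; setting this equal to 18 gives Q = 61 and P = 48.5.
Profit = (48.5 − 18)·61 = 1860.5.
Change in profit: 1860.5 − 0 = 1860.5.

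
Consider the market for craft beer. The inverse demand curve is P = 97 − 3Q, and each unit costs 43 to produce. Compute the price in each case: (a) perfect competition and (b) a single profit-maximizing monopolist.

Under competition P = MC = 43, so Q = (97 − 43)/3 = 18.
The monopolist equates marginal revenue to marginal cost: 97 − 6Q = 43, so Q = 9. From demand, P = 70.

Competition: P = 43; Monopoly: P = 70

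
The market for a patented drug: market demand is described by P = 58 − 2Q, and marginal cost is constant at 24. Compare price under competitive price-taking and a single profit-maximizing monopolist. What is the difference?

Competitive firms price at marginal cost: P = 24, giving Q = 17.
The monopolist equates marginal revenue to marginal cost: 58 − 4Q = 24, so Q = 8.5. From demand, P = 41.
Change in price: 41 − 24 = 17.

Price rises by 17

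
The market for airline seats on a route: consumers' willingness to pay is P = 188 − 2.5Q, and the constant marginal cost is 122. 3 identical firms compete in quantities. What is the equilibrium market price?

Cournot with 3 identical firms: the symmetric best-response condition is 188 − 10q = 122. Each firm produces q = 6.6, total output Q = 19.8, price P = 138.5.

P = 138.5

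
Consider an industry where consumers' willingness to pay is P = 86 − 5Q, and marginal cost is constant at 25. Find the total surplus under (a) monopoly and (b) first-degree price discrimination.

Monopoly: TS = 279.075; Perfect PD: TS = 372.1

A monopolist chooses Q where MR = MC. MR = 86 − 10Q; setting this equal to 25 gives Q = 6.1 and P = 55.5.
CS = ½·(86 − 55.5)·6.1 = 93.025; PS = (55.5 − 25)·6.1 = 186.05; TS = 279.075.
With perfect price discrimination, output is the efficient level Q = 12.2 (where demand meets MC), but every buyer pays their willingness to pay: CS = 0 and PS = total surplus.
TS = 372.1 (equal to competitive TS).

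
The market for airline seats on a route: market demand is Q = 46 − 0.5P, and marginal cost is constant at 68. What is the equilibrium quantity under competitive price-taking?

Inverting demand: P = 92 − 2Q.
Competitive firms price at marginal cost: P = 68, giving Q = 12.

Q = 12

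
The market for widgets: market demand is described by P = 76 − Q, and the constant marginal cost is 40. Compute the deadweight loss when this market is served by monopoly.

DWL = 162

Competitive firms price at marginal cost: P = 40, giving Q = 36.
Monopoly sets MR = MC: 76 − 2Q = 40 ⇒ Q = 18, P = 76 − 18 = 58.
DWL is the triangle between Q = 18 and Q = 36: ½·(36 − 18)·(58 − 40) = 162.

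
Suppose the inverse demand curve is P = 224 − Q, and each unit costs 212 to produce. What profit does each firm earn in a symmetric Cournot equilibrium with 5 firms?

With 5 symmetric Cournot firms, each firm's FOC gives 224 − 6q = 212, so q = 2, Q = 5·2 = 10, and P = 214.
Each firm's profit = (214 − 212)·2 = 4.

π_i = 4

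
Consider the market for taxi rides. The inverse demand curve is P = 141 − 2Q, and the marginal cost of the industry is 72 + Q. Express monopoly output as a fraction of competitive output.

Q_m/Q_c = 0.6

The monopolist equates marginal revenue to marginal cost: 141 − 4Q = 72 + Q, so Q = 13.8. From demand, P = 113.4.
Under competition P = MC: 141 − 2Q = 72 + Q ⇒ Q = 23, P = 95.
Ratio Q_m/Q_c = 13.8/23 = 0.6.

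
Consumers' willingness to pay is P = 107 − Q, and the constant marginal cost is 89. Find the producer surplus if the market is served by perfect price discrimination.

PS = 162

With perfect price discrimination, output is the efficient level Q = 18 (where demand meets MC), but every buyer pays their willingness to pay: CS = 0 and PS = total surplus.
PS = ½·(107 − 89)·18 = 162.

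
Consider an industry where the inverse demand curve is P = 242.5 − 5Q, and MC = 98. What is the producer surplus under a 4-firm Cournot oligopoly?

In a 4-firm Cournot equilibrium, symmetry and the first-order condition give q = (242.5 − 98)/(25) = 5.78. So Q = 23.12 and P = 126.9.
PS = (126.9 − 98)·23.12 = 668.168.

PS = 668.168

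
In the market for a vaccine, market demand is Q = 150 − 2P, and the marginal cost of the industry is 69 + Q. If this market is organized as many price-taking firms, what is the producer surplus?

PS = 8

Inverting demand: P = 75 − 0.5Q.
Competitive equilibrium sets price equal to marginal cost: 75 − 0.5Q = 69 + Q, so Q = 4 and P = 73.
PS = P·Q − VC(Q) = 73·4 − (69·4 + ½·1·4²) = 8.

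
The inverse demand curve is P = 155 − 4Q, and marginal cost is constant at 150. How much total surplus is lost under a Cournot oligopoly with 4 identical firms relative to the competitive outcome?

Under competition P = MC = 150, so Q = (155 − 150)/4 = 1.25.
In a 4-firm Cournot equilibrium, symmetry and the first-order condition give q = (155 − 150)/(20) = 0.25. So Q = 1 and P = 151.
DWL is the triangle between Q = 1 and Q = 1.25: ½·(1.25 − 1)·(151 − 150) = 0.125.

DWL = 0.125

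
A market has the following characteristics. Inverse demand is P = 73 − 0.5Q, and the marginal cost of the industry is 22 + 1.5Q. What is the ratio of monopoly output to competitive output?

Monopoly sets MR = MC: 73 − Q = 22 + 1.5Q ⇒ Q = 20.4, P = 73 − 0.5·20.4 = 62.8.
Under competition P = MC: 73 − 0.5Q = 22 + 1.5Q ⇒ Q = 25.5, P = 60.25.
Ratio Q_m/Q_c = 20.4/25.5 = 0.8.

Q_m/Q_c = 0.8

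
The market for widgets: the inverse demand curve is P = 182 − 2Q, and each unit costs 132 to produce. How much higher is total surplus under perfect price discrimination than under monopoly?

A monopolist chooses Q where MR = MC. MR = 182 − 4Q; setting this equal to 132 gives Q = 12.5 and P = 157.
CS = ½·(182 − 157)·12.5 = 156.25; PS = (157 − 132)·12.5 = 312.5; TS = 468.75.
Under first-degree price discrimination the firm charges each unit its demand price and produces up to where P = MC, i.e. Q = 25. Consumer surplus is zero; producer surplus equals total surplus.
TS = 625 (equal to competitive TS).
Change in total surplus: 625 − 468.75 = 156.25.

TS rises by 156.25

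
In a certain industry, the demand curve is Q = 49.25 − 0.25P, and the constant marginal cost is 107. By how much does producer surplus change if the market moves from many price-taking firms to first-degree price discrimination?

Producer surplus rises by 1012.5

Inverting demand: P = 197 − 4Q.
Competitive firms price at marginal cost: P = 107, giving Q = 22.5.
PS = (107 − 107)·22.5 = 0.
A perfectly discriminating monopolist sells every unit with P(Q) ≥ MC(Q), so output equals the competitive quantity Q = 22.5. Each buyer pays their reservation price, so CS = 0 and the firm captures all surplus.
PS = ½·(197 − 107)·22.5 = 1012.5.
Change in producer surplus: 1012.5 − 0 = 1012.5.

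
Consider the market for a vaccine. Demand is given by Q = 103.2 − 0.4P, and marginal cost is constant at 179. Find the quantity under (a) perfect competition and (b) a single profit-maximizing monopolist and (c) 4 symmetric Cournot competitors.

Inverting demand: P = 258 − 2.5Q.
Under competition P = MC = 179, so Q = (258 − 179)/2.5 = 31.6.
The monopolist equates marginal revenue to marginal cost: 258 − 5Q = 179, so Q = 15.8. From demand, P = 218.5.
Cournot with 4 identical firms: the symmetric best-response condition is 258 − 12.5q = 179. Each firm produces q = 6.32, total output Q = 25.28, price P = 194.8.

Competition: Q = 31.6; Monopoly: Q = 15.8; Cournot: Q = 25.28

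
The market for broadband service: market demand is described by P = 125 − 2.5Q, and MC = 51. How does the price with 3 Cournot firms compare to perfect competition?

With 3 symmetric Cournot firms, each firm's FOC gives 125 − 10q = 51, so q = 7.4, Q = 3·7.4 = 22.2, and P = 69.5.
Perfect competition: P = MC = 51, so 125 − 2.5Q = 51 and Q = 29.6.

Cournot: P = 69.5; Competition: P = 51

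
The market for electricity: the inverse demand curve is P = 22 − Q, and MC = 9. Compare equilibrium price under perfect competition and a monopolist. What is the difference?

Under competition P = MC = 9, so Q = (22 − 9)/1 = 13.
Monopoly sets MR = MC: 22 − 2Q = 9 ⇒ Q = 6.5, P = 22 − 6.5 = 15.5.
Change in equilibrium price: 15.5 − 9 = 6.5.

Equilibrium price rises by 6.5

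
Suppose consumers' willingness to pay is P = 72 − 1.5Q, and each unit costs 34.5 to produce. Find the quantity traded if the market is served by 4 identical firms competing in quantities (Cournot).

In a 4-firm Cournot equilibrium, symmetry and the first-order condition give q = (72 − 34.5)/(7.5) = 5. So Q = 20 and P = 42.

Q = 20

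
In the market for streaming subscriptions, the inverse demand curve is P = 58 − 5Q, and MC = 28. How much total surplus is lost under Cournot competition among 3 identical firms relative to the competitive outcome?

Competitive firms price at marginal cost: P = 28, giving Q = 6.
In a 3-firm Cournot equilibrium, symmetry and the first-order condition give q = (58 − 28)/(20) = 1.5. So Q = 4.5 and P = 35.5.
DWL is the triangle between Q = 4.5 and Q = 6: ½·(6 − 4.5)·(35.5 − 28) = 5.625.

DWL = 5.625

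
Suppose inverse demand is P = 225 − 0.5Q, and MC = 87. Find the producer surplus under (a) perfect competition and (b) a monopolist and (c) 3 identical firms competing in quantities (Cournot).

Under competition P = MC = 87, so Q = (225 − 87)/0.5 = 276.
PS = (87 − 87)·276 = 0.
The monopolist equates marginal revenue to marginal cost: 225 − Q = 87, so Q = 138. From demand, P = 156.
PS = (156 − 87)·138 = 9522.
Cournot with 3 identical firms: the symmetric best-response condition is 225 − 2q = 87. Each firm produces q = 69, total output Q = 207, price P = 121.5.
PS = (121.5 − 87)·207 = 7141.5.

Competition: PS = 0; Monopoly: PS = 9522; Cournot: PS = 7141.5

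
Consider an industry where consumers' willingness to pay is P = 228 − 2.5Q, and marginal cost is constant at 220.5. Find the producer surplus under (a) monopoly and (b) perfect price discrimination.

Monopoly: PS = 5.625; Perfect PD: PS = 11.25

Monopoly sets MR = MC: 228 − 5Q = 220.5 ⇒ Q = 1.5, P = 228 − 2.5·1.5 = 224.25.
PS = (224.25 − 220.5)·1.5 = 5.625.
Under first-degree price discrimination the firm charges each unit its demand price and produces up to where P = MC, i.e. Q = 3. Consumer surplus is zero; producer surplus equals total surplus.
PS = ½·(228 − 220.5)·3 = 11.25.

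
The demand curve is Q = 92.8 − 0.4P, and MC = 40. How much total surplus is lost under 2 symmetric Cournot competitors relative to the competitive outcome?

Inverting demand: P = 232 − 2.5Q.
Under competition P = MC = 40, so Q = (232 − 40)/2.5 = 76.8.
In a 2-firm Cournot equilibrium, symmetry and the first-order condition give q = (232 − 40)/(7.5) = 25.6. So Q = 51.2 and P = 104.
DWL is the triangle between Q = 51.2 and Q = 76.8: ½·(76.8 − 51.2)·(104 − 40) = 819.2.

DWL = 819.2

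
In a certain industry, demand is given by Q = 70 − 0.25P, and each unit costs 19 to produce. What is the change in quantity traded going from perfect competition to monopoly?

Inverting demand: P = 280 − 4Q.
Competitive firms price at marginal cost: P = 19, giving Q = 65.25.
The monopolist equates marginal revenue to marginal cost: 280 − 8Q = 19, so Q = 32.625. From demand, P = 149.5.
Change in quantity traded: 32.625 − 65.25 = −32.625.

Quantity traded falls by 32.625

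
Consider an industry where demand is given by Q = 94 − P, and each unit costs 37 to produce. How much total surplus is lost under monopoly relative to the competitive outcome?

DWL = 406.125

Inverting demand: P = 94 − Q.
Under competition P = MC = 37, so Q = (94 − 37)/1 = 57.
Monopoly sets MR = MC: 94 − 2Q = 37 ⇒ Q = 28.5, P = 94 − 28.5 = 65.5.
DWL is the triangle between Q = 28.5 and Q = 57: ½·(57 − 28.5)·(65.5 − 37) = 406.125.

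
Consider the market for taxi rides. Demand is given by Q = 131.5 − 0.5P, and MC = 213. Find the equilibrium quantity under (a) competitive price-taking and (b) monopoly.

Competition: Q = 25; Monopoly: Q = 12.5

Inverting demand: P = 263 − 2Q.
Competitive firms price at marginal cost: P = 213, giving Q = 25.
The monopolist equates marginal revenue to marginal cost: 263 − 4Q = 213, so Q = 12.5. From demand, P = 238.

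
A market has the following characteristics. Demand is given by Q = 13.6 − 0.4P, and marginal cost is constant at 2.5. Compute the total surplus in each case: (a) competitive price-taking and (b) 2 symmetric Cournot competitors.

Inverting demand: P = 34 − 2.5Q.
Under competition P = MC = 2.5, so Q = (34 − 2.5)/2.5 = 12.6.
CS = ½·(34 − 2.5)·12.6 = 198.45; PS = (2.5 − 2.5)·12.6 = 0; TS = 198.45.
In a 2-firm Cournot equilibrium, symmetry and the first-order condition give q = (34 − 2.5)/(7.5) = 4.2. So Q = 8.4 and P = 13.
CS = ½·(34 − 13)·8.4 = 88.2; PS = (13 − 2.5)·8.4 = 88.2; TS = 176.4.

Competition: TS = 198.45; Cournot: TS = 176.4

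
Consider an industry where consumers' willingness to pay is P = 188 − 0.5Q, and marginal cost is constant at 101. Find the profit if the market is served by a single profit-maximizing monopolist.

Monopoly sets MR = MC: 188 − Q = 101 ⇒ Q = 87, P = 188 − 0.5·87 = 144.5.
Profit = (144.5 − 101)·87 = 3784.5.

Profit = 3784.5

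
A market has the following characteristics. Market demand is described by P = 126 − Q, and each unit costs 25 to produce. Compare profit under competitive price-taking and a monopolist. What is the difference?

π rises by 2550.25

Under competition P = MC = 25, so Q = (126 − 25)/1 = 101.
Profit = (25 − 25)·101 = 0.
A monopolist chooses Q where MR = MC. MR = 126 − 2Q; setting this equal to 25 gives Q = 50.5 and P = 75.5.
Profit = (75.5 − 25)·50.5 = 2550.25.
Change in profit: 2550.25 − 0 = 2550.25.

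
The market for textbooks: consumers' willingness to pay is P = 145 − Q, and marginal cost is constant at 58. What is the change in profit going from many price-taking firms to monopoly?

Competitive firms price at marginal cost: P = 58, giving Q = 87.
Profit = (58 − 58)·87 = 0.
The monopolist equates marginal revenue to marginal cost: 145 − 2Q = 58, so Q = 43.5. From demand, P = 101.5.
Profit = (101.5 − 58)·43.5 = 1892.25.
Change in profit: 1892.25 − 0 = 1892.25.

π rises by 1892.25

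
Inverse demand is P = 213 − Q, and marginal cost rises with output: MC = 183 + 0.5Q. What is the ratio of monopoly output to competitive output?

A monopolist chooses Q where MR = MC. MR = 213 − 2Q; setting this equal to 183 + 0.5Q gives Q = 12 and P = 201.
Under competition P = MC: 213 − Q = 183 + 0.5Q ⇒ Q = 20, P = 193.
Ratio Q_m/Q_c = 12/20 = 0.6.

Q_m/Q_c = 0.6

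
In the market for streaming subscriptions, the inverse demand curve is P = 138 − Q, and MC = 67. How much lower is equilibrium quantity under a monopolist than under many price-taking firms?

Q falls by 35.5

Competitive firms price at marginal cost: P = 67, giving Q = 71.
A monopolist chooses Q where MR = MC. MR = 138 − 2Q; setting this equal to 67 gives Q = 35.5 and P = 102.5.
Change in equilibrium quantity: 35.5 − 71 = −35.5.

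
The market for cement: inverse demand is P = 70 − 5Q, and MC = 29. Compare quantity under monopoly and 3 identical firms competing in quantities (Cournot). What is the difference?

Q rises by 2.05

Monopoly sets MR = MC: 70 − 10Q = 29 ⇒ Q = 4.1, P = 70 − 5·4.1 = 49.5.
Cournot with 3 identical firms: the symmetric best-response condition is 70 − 20q = 29. Each firm produces q = 2.05, total output Q = 6.15, price P = 39.25.
Change in quantity: 6.15 − 4.1 = 2.05.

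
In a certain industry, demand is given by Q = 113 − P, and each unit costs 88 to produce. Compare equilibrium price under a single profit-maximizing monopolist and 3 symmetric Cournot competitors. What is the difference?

Inverting demand: P = 113 − Q.
Monopoly sets MR = MC: 113 − 2Q = 88 ⇒ Q = 12.5, P = 113 − 12.5 = 100.5.
In a 3-firm Cournot equilibrium, symmetry and the first-order condition give q = (113 − 88)/(4) = 6.25. So Q = 18.75 and P = 94.25.
Change in equilibrium price: 94.25 − 100.5 = −6.25.

P falls by 6.25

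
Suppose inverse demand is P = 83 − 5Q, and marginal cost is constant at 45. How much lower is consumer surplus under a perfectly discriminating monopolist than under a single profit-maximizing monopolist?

CS falls by 36.1

A monopolist chooses Q where MR = MC. MR = 83 − 10Q; setting this equal to 45 gives Q = 3.8 and P = 64.
CS = ½·(83 − 64)·3.8 = 36.1.
A perfectly discriminating monopolist sells every unit with P(Q) ≥ MC(Q), so output equals the competitive quantity Q = 7.6. Each buyer pays their reservation price, so CS = 0 and the firm captures all surplus.
CS = 0.
Change in consumer surplus: 0 − 36.1 = −36.1.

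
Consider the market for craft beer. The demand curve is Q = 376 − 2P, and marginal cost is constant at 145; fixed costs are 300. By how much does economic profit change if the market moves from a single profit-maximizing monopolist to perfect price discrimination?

Economic profit rises by 924.5

Inverting demand: P = 188 − 0.5Q.
The monopolist equates marginal revenue to marginal cost: 188 − Q = 145, so Q = 43. From demand, P = 166.5.
Profit = (166.5 − 145)·43 − 300 = 624.5.
With perfect price discrimination, output is the efficient level Q = 86 (where demand meets MC), but every buyer pays their willingness to pay: CS = 0 and PS = total surplus.
PS equals the full surplus area, 1849. Profit = 1849 − 300 = 1549.
Change in economic profit: 1549 − 624.5 = 924.5.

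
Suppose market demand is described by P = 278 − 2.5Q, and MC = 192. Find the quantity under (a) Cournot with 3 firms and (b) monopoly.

With 3 symmetric Cournot firms, each firm's FOC gives 278 − 10q = 192, so q = 8.6, Q = 3·8.6 = 25.8, and P = 213.5.
A monopolist chooses Q where MR = MC. MR = 278 − 5Q; setting this equal to 192 gives Q = 17.2 and P = 235.

Cournot: Q = 25.8; Monopoly: Q = 17.2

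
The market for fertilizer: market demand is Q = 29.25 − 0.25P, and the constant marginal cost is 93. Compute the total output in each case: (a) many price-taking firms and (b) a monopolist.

Competition: Q = 6; Monopoly: Q = 3

Inverting demand: P = 117 − 4Q.
Perfect competition: P = MC = 93, so 117 − 4Q = 93 and Q = 6.
A monopolist chooses Q where MR = MC. MR = 117 − 8Q; setting this equal to 93 gives Q = 3 and P = 105.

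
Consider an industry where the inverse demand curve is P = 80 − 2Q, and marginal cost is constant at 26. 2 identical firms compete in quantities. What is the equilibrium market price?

In a 2-firm Cournot equilibrium, symmetry and the first-order condition give q = (80 − 26)/(6) = 9. So Q = 18 and P = 44.

P = 44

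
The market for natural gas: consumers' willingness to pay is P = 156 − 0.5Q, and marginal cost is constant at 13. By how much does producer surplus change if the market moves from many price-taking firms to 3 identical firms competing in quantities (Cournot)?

Producer surplus rises by 7668.375

Perfect competition: P = MC = 13, so 156 − 0.5Q = 13 and Q = 286.
PS = (13 − 13)·286 = 0.
In a 3-firm Cournot equilibrium, symmetry and the first-order condition give q = (156 − 13)/(2) = 71.5. So Q = 214.5 and P = 48.75.
PS = (48.75 − 13)·214.5 = 7668.375.
Change in producer surplus: 7668.375 − 0 = 7668.375.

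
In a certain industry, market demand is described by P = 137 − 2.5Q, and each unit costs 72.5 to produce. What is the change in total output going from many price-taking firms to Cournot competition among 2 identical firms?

Total output falls by 8.6

Perfect competition: P = MC = 72.5, so 137 − 2.5Q = 72.5 and Q = 25.8.
In a 2-firm Cournot equilibrium, symmetry and the first-order condition give q = (137 − 72.5)/(7.5) = 8.6. So Q = 17.2 and P = 94.
Change in total output: 17.2 − 25.8 = −8.6.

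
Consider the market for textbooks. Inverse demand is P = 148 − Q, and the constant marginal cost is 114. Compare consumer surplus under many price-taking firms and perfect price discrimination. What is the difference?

Under competition P = MC = 114, so Q = (148 − 114)/1 = 34.
CS = ½·(148 − 114)·34 = 578.
Under first-degree price discrimination the firm charges each unit its demand price and produces up to where P = MC, i.e. Q = 34. Consumer surplus is zero; producer surplus equals total surplus.
CS = 0.
Change in consumer surplus: 0 − 578 = −578.

Consumer surplus falls by 578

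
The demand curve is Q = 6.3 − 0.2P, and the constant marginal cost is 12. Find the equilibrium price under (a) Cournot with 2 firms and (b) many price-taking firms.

Cournot: P = 18.5; Competition: P = 12

Inverting demand: P = 31.5 − 5Q.
Cournot with 2 identical firms: the symmetric best-response condition is 31.5 − 15q = 12. Each firm produces q = 1.3, total output Q = 2.6, price P = 18.5.
Perfect competition: P = MC = 12, so 31.5 − 5Q = 12 and Q = 3.9.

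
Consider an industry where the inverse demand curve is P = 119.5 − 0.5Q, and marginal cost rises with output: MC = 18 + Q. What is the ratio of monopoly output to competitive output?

Q_m/Q_c = 0.75

A monopolist chooses Q where MR = MC. MR = 119.5 − Q; setting this equal to 18 + Q gives Q = 50.75 and P = 94.125.
Competitive equilibrium sets price equal to marginal cost: 119.5 − 0.5Q = 18 + Q, so Q = 203/3 and P = 257/3.
Ratio Q_m/Q_c = 50.75/(203/3) = 0.75.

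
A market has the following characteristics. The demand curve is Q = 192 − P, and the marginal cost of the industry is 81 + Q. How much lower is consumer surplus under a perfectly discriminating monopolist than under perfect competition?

Inverting demand: P = 192 − Q.
Under competition P = MC: 192 − Q = 81 + Q ⇒ Q = 55.5, P = 136.5.
CS = ½·(192 − 136.5)·55.5 = 1540.125.
Under first-degree price discrimination the firm charges each unit its demand price and produces up to where P = MC, i.e. Q = 55.5. Consumer surplus is zero; producer surplus equals total surplus.
CS = 0.
Change in consumer surplus: 0 − 1540.125 = −1540.125.

CS falls by 1540.125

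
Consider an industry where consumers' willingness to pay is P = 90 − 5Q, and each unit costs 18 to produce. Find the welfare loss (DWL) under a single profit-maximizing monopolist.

DWL = 129.6

Competitive firms price at marginal cost: P = 18, giving Q = 14.4.
A monopolist chooses Q where MR = MC. MR = 90 − 10Q; setting this equal to 18 gives Q = 7.2 and P = 54.
DWL is the triangle between Q = 7.2 and Q = 14.4: ½·(14.4 − 7.2)·(54 − 18) = 129.6.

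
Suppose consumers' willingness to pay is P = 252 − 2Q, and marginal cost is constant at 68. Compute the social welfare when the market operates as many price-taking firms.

TS = 8464

Perfect competition: P = MC = 68, so 252 − 2Q = 68 and Q = 92.
CS = ½·(252 − 68)·92 = 8464; PS = (68 − 68)·92 = 0; TS = 8464.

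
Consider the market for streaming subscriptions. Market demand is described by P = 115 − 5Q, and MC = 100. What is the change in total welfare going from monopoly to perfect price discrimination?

A monopolist chooses Q where MR = MC. MR = 115 − 10Q; setting this equal to 100 gives Q = 1.5 and P = 107.5.
CS = ½·(115 − 107.5)·1.5 = 5.625; PS = (107.5 − 100)·1.5 = 11.25; TS = 16.875.
Under first-degree price discrimination the firm charges each unit its demand price and produces up to where P = MC, i.e. Q = 3. Consumer surplus is zero; producer surplus equals total surplus.
TS = 22.5 (equal to competitive TS).
Change in total welfare: 22.5 − 16.875 = 5.625.

TS rises by 5.625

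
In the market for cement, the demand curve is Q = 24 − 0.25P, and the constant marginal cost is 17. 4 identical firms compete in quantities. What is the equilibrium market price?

Inverting demand: P = 96 − 4Q.
With 4 symmetric Cournot firms, each firm's FOC gives 96 − 20q = 17, so q = 3.95, Q = 4·3.95 = 15.8, and P = 32.8.

P = 32.8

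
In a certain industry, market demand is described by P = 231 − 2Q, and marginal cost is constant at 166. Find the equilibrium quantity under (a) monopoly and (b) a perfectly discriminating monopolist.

The monopolist equates marginal revenue to marginal cost: 231 − 4Q = 166, so Q = 16.25. From demand, P = 198.5.
Under first-degree price discrimination the firm charges each unit its demand price and produces up to where P = MC, i.e. Q = 32.5. Consumer surplus is zero; producer surplus equals total surplus.

Monopoly: Q = 16.25; Perfect PD: Q = 32.5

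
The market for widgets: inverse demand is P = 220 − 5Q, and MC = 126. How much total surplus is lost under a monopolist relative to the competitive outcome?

Competitive firms price at marginal cost: P = 126, giving Q = 18.8.
The monopolist equates marginal revenue to marginal cost: 220 − 10Q = 126, so Q = 9.4. From demand, P = 173.
DWL is the triangle between Q = 9.4 and Q = 18.8: ½·(18.8 − 9.4)·(173 − 126) = 220.9.

DWL = 220.9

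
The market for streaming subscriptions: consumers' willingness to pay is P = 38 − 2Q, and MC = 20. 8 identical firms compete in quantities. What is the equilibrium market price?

Cournot with 8 identical firms: the symmetric best-response condition is 38 − 18q = 20. Each firm produces q = 1, total output Q = 8, price P = 22.

P = 22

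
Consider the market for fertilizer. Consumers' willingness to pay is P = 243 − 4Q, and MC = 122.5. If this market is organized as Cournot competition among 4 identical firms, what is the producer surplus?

Cournot with 4 identical firms: the symmetric best-response condition is 243 − 20q = 122.5. Each firm produces q = 6.025, total output Q = 24.1, price P = 146.6.
PS = (146.6 − 122.5)·24.1 = 580.81.

PS = 580.81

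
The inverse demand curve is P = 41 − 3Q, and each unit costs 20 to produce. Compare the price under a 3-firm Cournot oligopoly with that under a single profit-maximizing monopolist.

Cournot: P = 25.25; Monopoly: P = 30.5

With 3 symmetric Cournot firms, each firm's FOC gives 41 − 12q = 20, so q = 1.75, Q = 3·1.75 = 5.25, and P = 25.25.
The monopolist equates marginal revenue to marginal cost: 41 − 6Q = 20, so Q = 3.5. From demand, P = 30.5.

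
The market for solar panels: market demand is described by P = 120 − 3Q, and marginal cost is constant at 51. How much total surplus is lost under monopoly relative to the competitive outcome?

Competitive firms price at marginal cost: P = 51, giving Q = 23.
The monopolist equates marginal revenue to marginal cost: 120 − 6Q = 51, so Q = 11.5. From demand, P = 85.5.
DWL is the triangle between Q = 11.5 and Q = 23: ½·(23 − 11.5)·(85.5 − 51) = 198.375.

DWL = 198.375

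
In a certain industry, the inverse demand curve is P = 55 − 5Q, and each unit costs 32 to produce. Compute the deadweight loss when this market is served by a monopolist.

Under competition P = MC = 32, so Q = (55 − 32)/5 = 4.6.
Monopoly sets MR = MC: 55 − 10Q = 32 ⇒ Q = 2.3, P = 55 − 5·2.3 = 43.5.
DWL is the triangle between Q = 2.3 and Q = 4.6: ½·(4.6 − 2.3)·(43.5 − 32) = 13.225.

DWL = 13.225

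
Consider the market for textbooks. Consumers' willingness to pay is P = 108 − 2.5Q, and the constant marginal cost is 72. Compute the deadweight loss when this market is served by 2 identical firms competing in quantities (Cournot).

Perfect competition: P = MC = 72, so 108 − 2.5Q = 72 and Q = 14.4.
With 2 symmetric Cournot firms, each firm's FOC gives 108 − 7.5q = 72, so q = 4.8, Q = 2·4.8 = 9.6, and P = 84.
DWL is the triangle between Q = 9.6 and Q = 14.4: ½·(14.4 − 9.6)·(84 − 72) = 28.8.

DWL = 28.8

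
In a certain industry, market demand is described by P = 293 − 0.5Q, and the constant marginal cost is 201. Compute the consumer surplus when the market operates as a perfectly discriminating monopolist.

With perfect price discrimination, output is the efficient level Q = 184 (where demand meets MC), but every buyer pays their willingness to pay: CS = 0 and PS = total surplus.
CS = 0.

CS = 0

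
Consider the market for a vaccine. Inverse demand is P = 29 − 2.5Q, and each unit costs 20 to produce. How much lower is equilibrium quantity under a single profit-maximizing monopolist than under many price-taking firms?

Q falls by 1.8

Perfect competition: P = MC = 20, so 29 − 2.5Q = 20 and Q = 3.6.
The monopolist equates marginal revenue to marginal cost: 29 − 5Q = 20, so Q = 1.8. From demand, P = 24.5.
Change in equilibrium quantity: 1.8 − 3.6 = −1.8.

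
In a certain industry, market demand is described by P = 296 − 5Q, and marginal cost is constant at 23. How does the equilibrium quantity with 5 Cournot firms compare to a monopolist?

Cournot with 5 identical firms: the symmetric best-response condition is 296 − 30q = 23. Each firm produces q = 9.1, total output Q = 45.5, price P = 68.5.
A monopolist chooses Q where MR = MC. MR = 296 − 10Q; setting this equal to 23 gives Q = 27.3 and P = 159.5.

Cournot: Q = 45.5; Monopoly: Q = 27.3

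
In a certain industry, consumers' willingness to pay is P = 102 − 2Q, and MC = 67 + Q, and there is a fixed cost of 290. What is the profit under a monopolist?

Profit = −167.5

A monopolist chooses Q where MR = MC. MR = 102 − 4Q; setting this equal to 67 + Q gives Q = 7 and P = 88.
Profit = 88·7 − (67·7 + ½·1·7²) − 290 = −167.5.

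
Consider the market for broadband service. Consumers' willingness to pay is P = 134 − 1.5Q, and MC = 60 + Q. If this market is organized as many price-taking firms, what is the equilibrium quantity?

Competitive equilibrium sets price equal to marginal cost: 134 − 1.5Q = 60 + Q, so Q = 29.6 and P = 89.6.

Q = 29.6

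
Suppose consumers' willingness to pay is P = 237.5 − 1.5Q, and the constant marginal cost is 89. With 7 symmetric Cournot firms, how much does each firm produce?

q_i = 12.375

Cournot with 7 identical firms: the symmetric best-response condition is 237.5 − 12q = 89. Each firm produces q = 12.375, total output Q = 86.625, price P = 1721/16.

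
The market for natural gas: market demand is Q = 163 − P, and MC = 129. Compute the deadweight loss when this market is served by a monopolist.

DWL = 144.5

Inverting demand: P = 163 − Q.
Competitive firms price at marginal cost: P = 129, giving Q = 34.
The monopolist equates marginal revenue to marginal cost: 163 − 2Q = 129, so Q = 17. From demand, P = 146.
DWL is the triangle between Q = 17 and Q = 34: ½·(34 − 17)·(146 − 129) = 144.5.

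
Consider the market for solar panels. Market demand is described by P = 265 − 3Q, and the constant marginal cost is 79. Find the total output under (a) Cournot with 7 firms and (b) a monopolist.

In a 7-firm Cournot equilibrium, symmetry and the first-order condition give q = (265 − 79)/(24) = 7.75. So Q = 54.25 and P = 102.25.
A monopolist chooses Q where MR = MC. MR = 265 − 6Q; setting this equal to 79 gives Q = 31 and P = 172.

Cournot: Q = 54.25; Monopoly: Q = 31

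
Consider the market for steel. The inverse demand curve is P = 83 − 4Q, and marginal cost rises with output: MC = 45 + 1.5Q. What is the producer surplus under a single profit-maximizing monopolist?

A monopolist chooses Q where MR = MC. MR = 83 − 8Q; setting this equal to 45 + 1.5Q gives Q = 4 and P = 67.
PS = P·Q − VC(Q) = 67·4 − (45·4 + ½·1.5·4²) = 76.

PS = 76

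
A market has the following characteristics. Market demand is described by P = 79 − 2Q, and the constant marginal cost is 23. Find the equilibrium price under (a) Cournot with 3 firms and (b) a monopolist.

Cournot: P = 37; Monopoly: P = 51

Cournot with 3 identical firms: the symmetric best-response condition is 79 − 8q = 23. Each firm produces q = 7, total output Q = 21, price P = 37.
A monopolist chooses Q where MR = MC. MR = 79 − 4Q; setting this equal to 23 gives Q = 14 and P = 51.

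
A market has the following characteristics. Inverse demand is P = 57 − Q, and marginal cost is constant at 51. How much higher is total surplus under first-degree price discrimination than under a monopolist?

The monopolist equates marginal revenue to marginal cost: 57 − 2Q = 51, so Q = 3. From demand, P = 54.
CS = ½·(57 − 54)·3 = 4.5; PS = (54 − 51)·3 = 9; TS = 13.5.
A perfectly discriminating monopolist sells every unit with P(Q) ≥ MC(Q), so output equals the competitive quantity Q = 6. Each buyer pays their reservation price, so CS = 0 and the firm captures all surplus.
TS = 18 (equal to competitive TS).
Change in total surplus: 18 − 13.5 = 4.5.

TS rises by 4.5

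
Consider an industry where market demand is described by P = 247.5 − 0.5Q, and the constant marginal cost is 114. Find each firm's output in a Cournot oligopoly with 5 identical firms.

q_i = 44.5

In a 5-firm Cournot equilibrium, symmetry and the first-order condition give q = (247.5 − 114)/(3) = 44.5. So Q = 222.5 and P = 136.25.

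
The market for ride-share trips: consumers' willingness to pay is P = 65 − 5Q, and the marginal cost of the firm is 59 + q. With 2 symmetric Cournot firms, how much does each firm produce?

In a 2-firm Cournot equilibrium, symmetry and the first-order condition give q = (65 − 59)/(16) = 0.375. So Q = 0.75 and P = 61.25.

q_i = 0.375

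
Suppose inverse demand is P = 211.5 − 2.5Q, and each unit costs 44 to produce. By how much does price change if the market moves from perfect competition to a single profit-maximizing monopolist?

P rises by 83.75

Perfect competition: P = MC = 44, so 211.5 − 2.5Q = 44 and Q = 67.
A monopolist chooses Q where MR = MC. MR = 211.5 − 5Q; setting this equal to 44 gives Q = 33.5 and P = 127.75.
Change in price: 127.75 − 44 = 83.75.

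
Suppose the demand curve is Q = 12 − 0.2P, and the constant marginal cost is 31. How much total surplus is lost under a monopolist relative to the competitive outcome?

Inverting demand: P = 60 − 5Q.
Perfect competition: P = MC = 31, so 60 − 5Q = 31 and Q = 5.8.
The monopolist equates marginal revenue to marginal cost: 60 − 10Q = 31, so Q = 2.9. From demand, P = 45.5.
DWL is the triangle between Q = 2.9 and Q = 5.8: ½·(5.8 − 2.9)·(45.5 − 31) = 21.025.

DWL = 21.025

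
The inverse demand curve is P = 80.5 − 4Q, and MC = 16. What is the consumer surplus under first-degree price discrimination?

CS = 0

With perfect price discrimination, output is the efficient level Q = 16.125 (where demand meets MC), but every buyer pays their willingness to pay: CS = 0 and PS = total surplus.
CS = 0.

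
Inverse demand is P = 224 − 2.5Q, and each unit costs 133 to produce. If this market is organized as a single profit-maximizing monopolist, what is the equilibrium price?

P = 178.5

Monopoly sets MR = MC: 224 − 5Q = 133 ⇒ Q = 18.2, P = 224 − 2.5·18.2 = 178.5.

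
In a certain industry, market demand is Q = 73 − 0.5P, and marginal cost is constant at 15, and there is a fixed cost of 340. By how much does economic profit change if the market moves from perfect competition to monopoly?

Inverting demand: P = 146 − 2Q.
Competitive firms price at marginal cost: P = 15, giving Q = 65.5.
Profit = (15 − 15)·65.5 − 340 = −340.
A monopolist chooses Q where MR = MC. MR = 146 − 4Q; setting this equal to 15 gives Q = 32.75 and P = 80.5.
Profit = (80.5 − 15)·32.75 − 340 = 1805.125.
Change in economic profit: 1805.125 − −340 = 2145.125.

π rises by 2145.125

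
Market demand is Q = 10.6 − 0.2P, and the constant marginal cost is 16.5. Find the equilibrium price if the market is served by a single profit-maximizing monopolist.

P = 34.75

Inverting demand: P = 53 − 5Q.
The monopolist equates marginal revenue to marginal cost: 53 − 10Q = 16.5, so Q = 3.65. From demand, P = 34.75.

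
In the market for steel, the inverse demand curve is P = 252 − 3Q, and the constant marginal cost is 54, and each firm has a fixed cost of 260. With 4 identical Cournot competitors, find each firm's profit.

π_i = 262.72

In a 4-firm Cournot equilibrium, symmetry and the first-order condition give q = (252 − 54)/(15) = 13.2. So Q = 52.8 and P = 93.6.
Each firm's profit = (93.6 − 54)·13.2 − 260 = 262.72.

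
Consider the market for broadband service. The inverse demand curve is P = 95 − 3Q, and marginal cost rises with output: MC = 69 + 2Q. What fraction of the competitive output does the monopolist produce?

A monopolist chooses Q where MR = MC. MR = 95 − 6Q; setting this equal to 69 + 2Q gives Q = 3.25 and P = 85.25.
Competitive equilibrium sets price equal to marginal cost: 95 − 3Q = 69 + 2Q, so Q = 5.2 and P = 79.4.
Ratio Q_m/Q_c = 3.25/5.2 = 0.625.

Q_m/Q_c = 0.625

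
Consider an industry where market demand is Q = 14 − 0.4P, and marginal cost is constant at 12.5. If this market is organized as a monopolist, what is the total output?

Q = 4.5

Inverting demand: P = 35 − 2.5Q.
Monopoly sets MR = MC: 35 − 5Q = 12.5 ⇒ Q = 4.5, P = 35 − 2.5·4.5 = 23.75.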